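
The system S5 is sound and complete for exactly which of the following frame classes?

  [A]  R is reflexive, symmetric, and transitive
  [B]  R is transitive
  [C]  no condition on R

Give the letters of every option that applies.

(A) S5 is sound and complete for exactly this class.
(B) this class determines K4, not S5.
(C) this class determines K, not S5.

A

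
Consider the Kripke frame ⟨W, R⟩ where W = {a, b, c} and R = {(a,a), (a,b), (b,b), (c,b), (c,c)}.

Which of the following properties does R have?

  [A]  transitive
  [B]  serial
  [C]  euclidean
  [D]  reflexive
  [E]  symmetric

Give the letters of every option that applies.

A, B, D

(A) transitive: R is closed under composition.
(B) serial: every world has an R-successor.
(C) not euclidean: a R b and a R a but not b R a.
(D) reflexive: each world relates to itself.
(E) not symmetric: a R b but not b R a.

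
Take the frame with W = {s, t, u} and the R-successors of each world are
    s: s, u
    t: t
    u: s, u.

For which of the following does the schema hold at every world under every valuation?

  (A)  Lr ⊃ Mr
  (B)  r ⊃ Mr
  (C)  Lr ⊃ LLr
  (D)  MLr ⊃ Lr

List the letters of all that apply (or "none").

A, B, C, D

R is reflexive: each world relates to itself.
R is transitive: R is closed under composition.
R is euclidean: any two R-successors of the same world are R-related.
R is serial: every world has an R-successor.
(A) Lr ⊃ Mr (axiom D) characterises the serial frames. R is serial — valid.
(B) r ⊃ Mr is the dual of axiom T; it is valid on a frame exactly when R is reflexive. R is reflexive, so valid.
(C) Lr ⊃ LLr is axiom 4; it is valid on a frame exactly when R is transitive. R is transitive, so valid.
(D) MLr ⊃ Lr is the dual of axiom 5; it is valid on a frame exactly when R is euclidean. R is euclidean, so valid.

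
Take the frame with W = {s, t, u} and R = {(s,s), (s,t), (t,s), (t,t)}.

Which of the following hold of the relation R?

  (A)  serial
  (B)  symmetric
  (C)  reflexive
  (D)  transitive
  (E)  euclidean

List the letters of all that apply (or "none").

(A) not serial: u has no R-successor.
(B) symmetric: every R-edge is matched by its reverse.
(C) not reflexive: not u R u.
(D) transitive: R is closed under composition.
(E) euclidean: any two R-successors of the same world are R-related.

B, D, E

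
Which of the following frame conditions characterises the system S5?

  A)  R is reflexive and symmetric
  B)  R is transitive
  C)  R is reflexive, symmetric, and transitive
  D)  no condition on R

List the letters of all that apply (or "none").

C

(A) this class determines B (= KTB), not S5.
(B) this class determines K4, not S5.
(C) S5 is sound and complete for exactly this class.
(D) this class determines K, not S5.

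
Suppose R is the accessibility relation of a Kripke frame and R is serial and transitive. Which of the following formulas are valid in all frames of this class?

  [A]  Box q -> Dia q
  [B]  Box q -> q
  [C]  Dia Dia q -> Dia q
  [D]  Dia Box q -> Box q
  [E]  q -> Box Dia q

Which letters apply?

(A) axiom D: valid iff R is serial. Every such R is serial — valid.
(B) Box q -> q is axiom T, which corresponds to reflexivity. Such an R need not be reflexive — not valid.
(C) the dual of axiom 4: valid iff R is transitive. Every such R is transitive — valid.
(D) Dia Box q -> Box q is the dual of axiom 5; it is valid on a frame exactly when R is euclidean. Such an R need not be euclidean, so not valid.
(E) q -> Box Dia q is axiom B; it is valid on a frame exactly when R is symmetric. Such an R need not be symmetric, so not valid.

A, C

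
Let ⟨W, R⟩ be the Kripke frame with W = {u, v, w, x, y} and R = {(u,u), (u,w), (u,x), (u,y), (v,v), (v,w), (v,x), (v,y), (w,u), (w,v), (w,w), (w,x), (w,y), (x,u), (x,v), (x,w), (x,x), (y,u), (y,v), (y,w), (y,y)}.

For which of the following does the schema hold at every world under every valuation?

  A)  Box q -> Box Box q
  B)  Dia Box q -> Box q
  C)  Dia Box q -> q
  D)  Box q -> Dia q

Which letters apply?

R is symmetric: every R-edge is matched by its reverse.
R is not transitive: u R w and w R v but not u R v.
R is not euclidean: u R x and u R y but not x R y.
R is serial: every world has an R-successor.
(A) Box q -> Box Box q (axiom 4) characterises the transitive frames. R is not transitive — not valid.
(B) the dual of axiom 5: valid iff R is euclidean. R is not euclidean — not valid.
(C) the dual of axiom B: valid iff R is symmetric. R is symmetric — valid.
(D) Box q -> Dia q (axiom D) characterises the serial frames. R is serial — valid.

C, D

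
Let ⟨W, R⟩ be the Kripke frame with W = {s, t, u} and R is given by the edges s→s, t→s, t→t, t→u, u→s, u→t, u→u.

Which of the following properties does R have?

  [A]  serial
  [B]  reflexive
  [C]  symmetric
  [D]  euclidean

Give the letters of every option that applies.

A, B

(A) serial: every world has an R-successor.
(B) reflexive: each world relates to itself.
(C) not symmetric: t R s but not s R t.
(D) not euclidean: t R s and t R t but not s R t.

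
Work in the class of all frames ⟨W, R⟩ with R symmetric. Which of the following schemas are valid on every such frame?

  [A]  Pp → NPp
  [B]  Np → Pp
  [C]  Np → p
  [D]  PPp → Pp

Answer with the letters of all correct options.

(A) Pp → NPp is axiom 5; it is valid on a frame exactly when R is euclidean. Such an R need not be euclidean, so not valid.
(B) Np → Pp (axiom D) characterises the serial frames. Such an R need not be serial — not valid.
(C) Np → p is axiom T, which corresponds to reflexivity. Such an R need not be reflexive — not valid.
(D) PPp → Pp (the dual of axiom 4) characterises the transitive frames. Such an R need not be transitive — not valid.

none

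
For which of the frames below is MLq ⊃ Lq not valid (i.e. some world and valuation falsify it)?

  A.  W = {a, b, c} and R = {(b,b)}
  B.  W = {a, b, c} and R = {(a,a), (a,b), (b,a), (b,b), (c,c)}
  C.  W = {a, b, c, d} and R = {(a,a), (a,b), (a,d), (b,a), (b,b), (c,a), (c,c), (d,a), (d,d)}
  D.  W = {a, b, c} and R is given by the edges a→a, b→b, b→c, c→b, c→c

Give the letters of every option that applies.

The schema MLq ⊃ Lq is the dual of axiom 5; it is valid on a frame iff R is euclidean.
(A) R is euclidean (any two R-successors of the same world are R-related), so the schema is valid here.
(B) R is euclidean (any two R-successors of the same world are R-related), so the schema is valid here.
(C) R is not euclidean (a R b and a R d but not b R d), so the schema fails here.
(D) R is euclidean (any two R-successors of the same world are R-related), so the schema is valid here.

C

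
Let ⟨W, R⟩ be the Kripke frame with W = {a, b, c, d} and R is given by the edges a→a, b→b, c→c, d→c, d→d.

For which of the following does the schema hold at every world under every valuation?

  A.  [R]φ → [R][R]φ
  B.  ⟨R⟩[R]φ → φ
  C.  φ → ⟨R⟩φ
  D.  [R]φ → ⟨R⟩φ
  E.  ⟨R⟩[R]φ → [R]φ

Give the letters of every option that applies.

R is reflexive: each world relates to itself.
R is not symmetric: d R c but not c R d.
R is transitive: R is closed under composition.
R is not euclidean: d R c and d R d but not c R d.
R is serial: every world has an R-successor.
(A) axiom 4: valid iff R is transitive. R is transitive — valid.
(B) ⟨R⟩[R]φ → φ (the dual of axiom B) characterises the symmetric frames. R is not symmetric — not valid.
(C) φ → ⟨R⟩φ is the dual of axiom T; it is valid on a frame exactly when R is reflexive. R is reflexive, so valid.
(D) axiom D: valid iff R is serial. R is serial — valid.
(E) the dual of axiom 5: valid iff R is euclidean. R is not euclidean — not valid.

A, C, D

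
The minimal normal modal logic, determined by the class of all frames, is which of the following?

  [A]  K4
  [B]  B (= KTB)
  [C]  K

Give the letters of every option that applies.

(A) K4 is determined by the class of transitive frames.
(B) B (= KTB) is determined by the class of reflexive and symmetric frames.
(C) K is determined by exactly this class.

C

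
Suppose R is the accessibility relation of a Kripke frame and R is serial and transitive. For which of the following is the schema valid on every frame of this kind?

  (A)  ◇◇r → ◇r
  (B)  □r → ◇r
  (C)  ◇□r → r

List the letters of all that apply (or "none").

(A) ◇◇r → ◇r (the dual of axiom 4) characterises the transitive frames. Every such R is transitive — valid.
(B) □r → ◇r (axiom D) characterises the serial frames. Every such R is serial — valid.
(C) ◇□r → r is the dual of axiom B, which corresponds to symmetry. Such an R need not be symmetric — not valid.

A, B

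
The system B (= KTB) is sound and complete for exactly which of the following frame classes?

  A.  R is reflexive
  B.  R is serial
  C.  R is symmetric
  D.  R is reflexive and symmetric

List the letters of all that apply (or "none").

(A) this class determines T (= KT), not B (= KTB).
(B) this class determines D, not B (= KTB).
(C) this class determines KB, not B (= KTB).
(D) B (= KTB) is sound and complete for exactly this class.

D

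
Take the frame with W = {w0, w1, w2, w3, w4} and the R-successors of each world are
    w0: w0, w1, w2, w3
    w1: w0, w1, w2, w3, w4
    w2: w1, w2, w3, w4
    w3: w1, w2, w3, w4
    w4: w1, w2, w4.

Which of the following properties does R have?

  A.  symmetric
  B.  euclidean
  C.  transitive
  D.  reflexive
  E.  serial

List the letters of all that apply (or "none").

(A) not symmetric: w0 R w2 but not w2 R w0.
(B) not euclidean: w0 R w2 and w0 R w0 but not w2 R w0.
(C) not transitive: w0 R w1 and w1 R w4 but not w0 R w4.
(D) reflexive: each world relates to itself.
(E) serial: every world has an R-successor.

D, E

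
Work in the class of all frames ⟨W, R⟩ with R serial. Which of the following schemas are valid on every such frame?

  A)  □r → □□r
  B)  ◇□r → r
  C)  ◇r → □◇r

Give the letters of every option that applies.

(A) □r → □□r is axiom 4, which corresponds to transitivity. Such an R need not be transitive — not valid.
(B) the dual of axiom B: valid iff R is symmetric. Such an R need not be symmetric — not valid.
(C) axiom 5: valid iff R is euclidean. Such an R need not be euclidean — not valid.

none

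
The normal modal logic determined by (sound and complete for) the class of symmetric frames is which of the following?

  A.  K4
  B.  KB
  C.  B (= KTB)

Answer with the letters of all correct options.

B

(A) K4 is determined by the class of transitive frames.
(B) KB is determined by exactly this class.
(C) B (= KTB) is determined by the class of reflexive and symmetric frames.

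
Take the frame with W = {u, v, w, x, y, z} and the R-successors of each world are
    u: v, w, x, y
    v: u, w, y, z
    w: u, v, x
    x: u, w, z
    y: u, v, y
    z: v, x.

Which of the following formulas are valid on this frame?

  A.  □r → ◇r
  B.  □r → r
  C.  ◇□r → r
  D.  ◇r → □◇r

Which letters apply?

R is not reflexive: not u R u.
R is symmetric: every R-edge is matched by its reverse.
R is not euclidean: u R v and u R x but not v R x.
R is serial: every world has an R-successor.
(A) □r → ◇r is axiom D, which corresponds to seriality. R is serial — valid.
(B) □r → r is axiom T; it is valid on a frame exactly when R is reflexive. R is not reflexive, so not valid.
(C) ◇□r → r is the dual of axiom B, which corresponds to symmetry. R is symmetric — valid.
(D) ◇r → □◇r is axiom 5; it is valid on a frame exactly when R is euclidean. R is not euclidean, so not valid.

A, C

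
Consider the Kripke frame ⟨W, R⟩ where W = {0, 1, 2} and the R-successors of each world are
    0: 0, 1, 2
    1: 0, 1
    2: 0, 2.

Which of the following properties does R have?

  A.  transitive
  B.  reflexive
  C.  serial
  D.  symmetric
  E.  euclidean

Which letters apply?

B, C, D

(A) not transitive: 1 R 0 and 0 R 2 but not 1 R 2.
(B) reflexive: each world relates to itself.
(C) serial: every world has an R-successor.
(D) symmetric: every R-edge is matched by its reverse.
(E) not euclidean: 0 R 1 and 0 R 2 but not 1 R 2.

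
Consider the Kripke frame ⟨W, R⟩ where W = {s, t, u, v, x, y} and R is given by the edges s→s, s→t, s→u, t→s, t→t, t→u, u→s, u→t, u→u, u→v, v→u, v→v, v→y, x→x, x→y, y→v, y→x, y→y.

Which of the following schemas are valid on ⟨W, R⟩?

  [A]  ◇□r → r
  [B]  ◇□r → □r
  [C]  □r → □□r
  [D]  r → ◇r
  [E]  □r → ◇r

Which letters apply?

R is reflexive: each world relates to itself.
R is symmetric: every R-edge is matched by its reverse.
R is not transitive: s R u and u R v but not s R v.
R is not euclidean: u R s and u R v but not s R v.
R is serial: every world has an R-successor.
(A) ◇□r → r (the dual of axiom B) characterises the symmetric frames. R is symmetric — valid.
(B) ◇□r → □r (the dual of axiom 5) characterises the euclidean frames. R is not euclidean — not valid.
(C) axiom 4: valid iff R is transitive. R is not transitive — not valid.
(D) the dual of axiom T: valid iff R is reflexive. R is reflexive — valid.
(E) axiom D: valid iff R is serial. R is serial — valid.

A, D, E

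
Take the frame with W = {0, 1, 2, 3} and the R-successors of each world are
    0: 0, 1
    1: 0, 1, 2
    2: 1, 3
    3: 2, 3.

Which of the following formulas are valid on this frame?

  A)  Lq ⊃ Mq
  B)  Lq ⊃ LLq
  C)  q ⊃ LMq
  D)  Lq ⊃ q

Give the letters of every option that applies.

A, C

R is not reflexive: not 2 R 2.
R is symmetric: every R-edge is matched by its reverse.
R is not transitive: 0 R 1 and 1 R 2 but not 0 R 2.
R is serial: every world has an R-successor.
(A) Lq ⊃ Mq is axiom D; it is valid on a frame exactly when R is serial. R is serial, so valid.
(B) axiom 4: valid iff R is transitive. R is not transitive — not valid.
(C) axiom B: valid iff R is symmetric. R is symmetric — valid.
(D) Lq ⊃ q (axiom T) characterises the reflexive frames. R is not reflexive — not valid.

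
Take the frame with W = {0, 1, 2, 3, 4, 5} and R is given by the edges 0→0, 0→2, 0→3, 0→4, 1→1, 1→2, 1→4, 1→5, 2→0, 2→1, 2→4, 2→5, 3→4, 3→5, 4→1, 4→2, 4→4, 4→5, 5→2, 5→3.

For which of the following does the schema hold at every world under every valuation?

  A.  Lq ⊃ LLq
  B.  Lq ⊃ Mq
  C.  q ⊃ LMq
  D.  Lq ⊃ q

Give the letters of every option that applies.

R is not reflexive: not 2 R 2.
R is not symmetric: 0 R 3 but not 3 R 0.
R is not transitive: 0 R 2 and 2 R 1 but not 0 R 1.
R is serial: every world has an R-successor.
(A) Lq ⊃ LLq (axiom 4) characterises the transitive frames. R is not transitive — not valid.
(B) Lq ⊃ Mq is axiom D, which corresponds to seriality. R is serial — valid.
(C) axiom B: valid iff R is symmetric. R is not symmetric — not valid.
(D) Lq ⊃ q (axiom T) characterises the reflexive frames. R is not reflexive — not valid.

B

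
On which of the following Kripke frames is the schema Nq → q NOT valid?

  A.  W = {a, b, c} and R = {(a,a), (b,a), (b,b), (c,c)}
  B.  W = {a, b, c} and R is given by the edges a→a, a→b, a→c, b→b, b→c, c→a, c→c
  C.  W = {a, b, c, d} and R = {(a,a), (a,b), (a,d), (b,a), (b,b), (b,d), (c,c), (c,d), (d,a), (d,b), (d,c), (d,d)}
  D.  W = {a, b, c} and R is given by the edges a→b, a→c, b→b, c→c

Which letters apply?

D

The schema Nq → q is axiom T; it is valid on a frame iff R is reflexive.
(A) R is reflexive (each world relates to itself), so the schema is valid here.
(B) R is reflexive (each world relates to itself), so the schema is valid here.
(C) R is reflexive (each world relates to itself), so the schema is valid here.
(D) R is not reflexive (not a R a), so the schema fails here.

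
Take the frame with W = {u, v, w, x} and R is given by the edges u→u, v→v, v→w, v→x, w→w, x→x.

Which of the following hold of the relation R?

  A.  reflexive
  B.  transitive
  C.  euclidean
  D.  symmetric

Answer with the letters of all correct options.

(A) reflexive: each world relates to itself.
(B) transitive: R is closed under composition.
(C) not euclidean: v R w and v R v but not w R v.
(D) not symmetric: v R w but not w R v.

A, B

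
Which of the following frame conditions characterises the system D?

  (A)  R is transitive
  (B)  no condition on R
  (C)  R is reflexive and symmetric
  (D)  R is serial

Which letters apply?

(A) this class determines K4, not D.
(B) this class determines K, not D.
(C) this class determines B (= KTB), not D.
(D) D is sound and complete for exactly this class.

D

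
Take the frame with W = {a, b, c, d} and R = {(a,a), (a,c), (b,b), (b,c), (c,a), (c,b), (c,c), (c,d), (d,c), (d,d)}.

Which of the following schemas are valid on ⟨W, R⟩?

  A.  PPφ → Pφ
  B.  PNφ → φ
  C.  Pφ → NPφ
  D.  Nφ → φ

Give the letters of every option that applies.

B, D

R is reflexive: each world relates to itself.
R is symmetric: every R-edge is matched by its reverse.
R is not transitive: a R c and c R b but not a R b.
R is not euclidean: c R a and c R b but not a R b.
(A) the dual of axiom 4: valid iff R is transitive. R is not transitive — not valid.
(B) PNφ → φ is the dual of axiom B; it is valid on a frame exactly when R is symmetric. R is symmetric, so valid.
(C) Pφ → NPφ (axiom 5) characterises the euclidean frames. R is not euclidean — not valid.
(D) axiom T: valid iff R is reflexive. R is reflexive — valid.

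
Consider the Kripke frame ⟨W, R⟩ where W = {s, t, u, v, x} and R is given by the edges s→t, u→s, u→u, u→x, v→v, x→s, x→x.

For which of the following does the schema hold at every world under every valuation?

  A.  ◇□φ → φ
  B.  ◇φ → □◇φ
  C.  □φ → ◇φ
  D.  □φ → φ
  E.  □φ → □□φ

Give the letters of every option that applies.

R is not reflexive: not s R s.
R is not symmetric: s R t but not t R s.
R is not transitive: u R s and s R t but not u R t.
R is not euclidean: u R s and u R u but not s R u.
R is not serial: t has no R-successor.
(A) ◇□φ → φ (the dual of axiom B) characterises the symmetric frames. R is not symmetric — not valid.
(B) ◇φ → □◇φ (axiom 5) characterises the euclidean frames. R is not euclidean — not valid.
(C) □φ → ◇φ is axiom D, which corresponds to seriality. R is not serial — not valid.
(D) □φ → φ (axiom T) characterises the reflexive frames. R is not reflexive — not valid.
(E) □φ → □□φ (axiom 4) characterises the transitive frames. R is not transitive — not valid.

none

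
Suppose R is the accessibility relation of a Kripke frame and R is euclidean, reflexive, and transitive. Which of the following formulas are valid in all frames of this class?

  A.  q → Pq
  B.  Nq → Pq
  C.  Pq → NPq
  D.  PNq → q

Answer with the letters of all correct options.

A, B, C, D

A relation that is euclidean, reflexive, and transitive is also serial and symmetric.
(A) q → Pq (the dual of axiom T) characterises the reflexive frames. Every such R is reflexive — valid.
(B) Nq → Pq (axiom D) characterises the serial frames. Every such R is serial — valid.
(C) Pq → NPq is axiom 5, which corresponds to the euclidean property. Every such R is euclidean — valid.
(D) PNq → q is the dual of axiom B, which corresponds to symmetry. Every such R is symmetric — valid.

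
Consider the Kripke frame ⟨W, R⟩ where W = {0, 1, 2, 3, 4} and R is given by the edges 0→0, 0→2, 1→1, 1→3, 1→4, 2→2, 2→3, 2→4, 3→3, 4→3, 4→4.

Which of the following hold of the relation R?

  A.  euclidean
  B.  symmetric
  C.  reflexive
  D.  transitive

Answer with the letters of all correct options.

C

(A) not euclidean: 0 R 2 and 0 R 0 but not 2 R 0.
(B) not symmetric: 0 R 2 but not 2 R 0.
(C) reflexive: each world relates to itself.
(D) not transitive: 0 R 2 and 2 R 3 but not 0 R 3.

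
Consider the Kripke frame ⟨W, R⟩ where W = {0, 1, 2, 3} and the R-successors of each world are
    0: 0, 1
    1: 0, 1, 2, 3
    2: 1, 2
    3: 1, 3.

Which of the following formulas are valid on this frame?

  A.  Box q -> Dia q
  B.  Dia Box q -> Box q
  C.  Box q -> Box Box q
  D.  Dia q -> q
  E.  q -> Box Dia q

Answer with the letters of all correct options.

R is symmetric: every R-edge is matched by its reverse.
R is not transitive: 0 R 1 and 1 R 2 but not 0 R 2.
R is not euclidean: 1 R 0 and 1 R 2 but not 0 R 2.
R is serial: every world has an R-successor.
R is not a subset of the identity: 0 R 1 with 0 ≠ 1.
(A) axiom D: valid iff R is serial. R is serial — valid.
(B) Dia Box q -> Box q is the dual of axiom 5, which corresponds to the euclidean property. R is not euclidean — not valid.
(C) axiom 4: valid iff R is transitive. R is not transitive — not valid.
(D) Dia q -> q is the converse of T; it holds exactly when R ⊆ identity. Here R ⊄ identity — not valid.
(E) q -> Box Dia q is axiom B; it is valid on a frame exactly when R is symmetric. R is symmetric, so valid.

A, E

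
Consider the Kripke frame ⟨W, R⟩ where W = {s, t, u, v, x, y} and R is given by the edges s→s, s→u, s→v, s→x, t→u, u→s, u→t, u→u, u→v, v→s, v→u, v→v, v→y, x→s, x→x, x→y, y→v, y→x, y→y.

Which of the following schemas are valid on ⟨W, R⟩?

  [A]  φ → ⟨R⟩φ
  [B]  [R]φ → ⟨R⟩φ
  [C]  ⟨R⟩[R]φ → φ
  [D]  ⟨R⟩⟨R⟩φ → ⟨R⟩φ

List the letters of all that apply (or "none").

R is not reflexive: not t R t.
R is symmetric: every R-edge is matched by its reverse.
R is not transitive: s R u and u R t but not s R t.
R is serial: every world has an R-successor.
(A) the dual of axiom T: valid iff R is reflexive. R is not reflexive — not valid.
(B) [R]φ → ⟨R⟩φ is axiom D; it is valid on a frame exactly when R is serial. R is serial, so valid.
(C) ⟨R⟩[R]φ → φ (the dual of axiom B) characterises the symmetric frames. R is symmetric — valid.
(D) ⟨R⟩⟨R⟩φ → ⟨R⟩φ (the dual of axiom 4) characterises the transitive frames. R is not transitive — not valid.

B, C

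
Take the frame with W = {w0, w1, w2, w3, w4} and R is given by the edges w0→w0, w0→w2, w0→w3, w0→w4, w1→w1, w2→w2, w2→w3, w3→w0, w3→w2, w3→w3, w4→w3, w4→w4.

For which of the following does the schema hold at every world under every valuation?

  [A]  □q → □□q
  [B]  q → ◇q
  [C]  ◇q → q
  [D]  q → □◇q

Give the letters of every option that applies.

B

R is reflexive: each world relates to itself.
R is not symmetric: w0 R w2 but not w2 R w0.
R is not transitive: w2 R w3 and w3 R w0 but not w2 R w0.
R is not a subset of the identity: w0 R w2 with w0 ≠ w2.
(A) axiom 4: valid iff R is transitive. R is not transitive — not valid.
(B) q → ◇q is the dual of axiom T; it is valid on a frame exactly when R is reflexive. R is reflexive, so valid.
(C) ◇q → q is the converse of T; it holds exactly when R ⊆ identity. Here R ⊄ identity — not valid.
(D) q → □◇q is axiom B, which corresponds to symmetry. R is not symmetric — not valid.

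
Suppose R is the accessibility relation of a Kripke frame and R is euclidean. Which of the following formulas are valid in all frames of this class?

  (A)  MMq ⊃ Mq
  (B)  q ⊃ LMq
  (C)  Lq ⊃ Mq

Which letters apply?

none

(A) MMq ⊃ Mq is the dual of axiom 4, which corresponds to transitivity. Such an R need not be transitive — not valid.
(B) q ⊃ LMq is axiom B; it is valid on a frame exactly when R is symmetric. Such an R need not be symmetric, so not valid.
(C) axiom D: valid iff R is serial. Such an R need not be serial — not valid.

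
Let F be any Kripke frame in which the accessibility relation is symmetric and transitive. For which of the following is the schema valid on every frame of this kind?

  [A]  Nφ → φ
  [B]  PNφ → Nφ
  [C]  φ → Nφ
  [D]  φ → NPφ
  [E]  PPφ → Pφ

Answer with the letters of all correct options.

B, D, E

A symmetric transitive relation is euclidean (uRv and uRw give vRu by symmetry, then vRw by transitivity).
(A) Nφ → φ (axiom T) characterises the reflexive frames. Such an R need not be reflexive — not valid.
(B) PNφ → Nφ is the dual of axiom 5; it is valid on a frame exactly when R is euclidean. Every such R is euclidean, so valid.
(C) φ → Nφ (equivalent to ◇p→p) corresponds to R being a subset of the identity. Such an R need not be a subset of the identity, so not valid.
(D) φ → NPφ is axiom B; it is valid on a frame exactly when R is symmetric. Every such R is symmetric, so valid.
(E) PPφ → Pφ is the dual of axiom 4, which corresponds to transitivity. Every such R is transitive — valid.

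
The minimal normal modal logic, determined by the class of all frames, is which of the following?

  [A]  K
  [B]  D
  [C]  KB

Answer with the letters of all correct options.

A

(A) K is determined by exactly this class.
(B) D is determined by the class of serial frames.
(C) KB is determined by the class of symmetric frames.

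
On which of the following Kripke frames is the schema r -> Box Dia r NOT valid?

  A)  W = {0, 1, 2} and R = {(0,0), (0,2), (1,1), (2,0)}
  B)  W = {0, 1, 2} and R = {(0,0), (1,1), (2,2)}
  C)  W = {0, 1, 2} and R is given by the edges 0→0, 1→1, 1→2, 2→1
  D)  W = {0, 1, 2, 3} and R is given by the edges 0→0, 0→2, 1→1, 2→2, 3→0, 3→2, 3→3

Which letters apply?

The schema r -> Box Dia r is axiom B; it is valid on a frame iff R is symmetric.
(A) R is symmetric (every R-edge is matched by its reverse), so the schema is valid here.
(B) R is symmetric (every R-edge is matched by its reverse), so the schema is valid here.
(C) R is symmetric (every R-edge is matched by its reverse), so the schema is valid here.
(D) R is not symmetric (0 R 2 but not 2 R 0), so the schema fails here.

D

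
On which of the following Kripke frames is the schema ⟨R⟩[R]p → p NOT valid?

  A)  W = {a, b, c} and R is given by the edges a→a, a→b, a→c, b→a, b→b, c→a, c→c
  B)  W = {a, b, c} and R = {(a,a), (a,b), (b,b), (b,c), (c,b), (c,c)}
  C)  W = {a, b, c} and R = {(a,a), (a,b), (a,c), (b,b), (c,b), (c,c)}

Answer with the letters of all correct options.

B, C

The schema ⟨R⟩[R]p → p is the dual of axiom B; it is valid on a frame iff R is symmetric.
(A) R is symmetric (every R-edge is matched by its reverse), so the schema is valid here.
(B) R is not symmetric (a R b but not b R a), so the schema fails here.
(C) R is not symmetric (a R b but not b R a), so the schema fails here.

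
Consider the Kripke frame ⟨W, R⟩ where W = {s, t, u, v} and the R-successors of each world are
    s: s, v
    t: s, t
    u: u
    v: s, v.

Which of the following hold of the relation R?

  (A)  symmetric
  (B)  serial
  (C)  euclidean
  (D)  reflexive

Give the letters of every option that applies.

B, D

(A) not symmetric: t R s but not s R t.
(B) serial: every world has an R-successor.
(C) not euclidean: t R s and t R t but not s R t.
(D) reflexive: each world relates to itself.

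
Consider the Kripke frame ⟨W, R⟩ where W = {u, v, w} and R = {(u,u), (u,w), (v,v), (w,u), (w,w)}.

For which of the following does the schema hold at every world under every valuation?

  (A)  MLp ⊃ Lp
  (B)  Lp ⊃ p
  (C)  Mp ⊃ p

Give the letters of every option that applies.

A, B

R is reflexive: each world relates to itself.
R is euclidean: any two R-successors of the same world are R-related.
R is not a subset of the identity: u R w with u ≠ w.
(A) MLp ⊃ Lp is the dual of axiom 5, which corresponds to the euclidean property. R is euclidean — valid.
(B) axiom T: valid iff R is reflexive. R is reflexive — valid.
(C) Mp ⊃ p (the converse of T) corresponds to R being a subset of the identity. Here R ⊄ identity, so not valid.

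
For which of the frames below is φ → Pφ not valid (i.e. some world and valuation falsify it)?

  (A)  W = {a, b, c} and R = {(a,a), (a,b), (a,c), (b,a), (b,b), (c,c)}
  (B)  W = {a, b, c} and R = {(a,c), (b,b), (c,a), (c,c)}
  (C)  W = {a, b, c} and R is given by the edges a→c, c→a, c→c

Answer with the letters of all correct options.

The schema φ → Pφ is the dual of axiom T; it is valid on a frame iff R is reflexive.
(A) R is reflexive (each world relates to itself), so the schema is valid here.
(B) R is not reflexive (not a R a), so the schema fails here.
(C) R is not reflexive (not a R a), so the schema fails here.

B, C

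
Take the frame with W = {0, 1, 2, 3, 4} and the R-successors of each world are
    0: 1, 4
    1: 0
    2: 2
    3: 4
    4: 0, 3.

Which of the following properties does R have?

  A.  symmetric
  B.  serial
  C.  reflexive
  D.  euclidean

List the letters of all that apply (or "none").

A, B

(A) symmetric: every R-edge is matched by its reverse.
(B) serial: every world has an R-successor.
(C) not reflexive: not 0 R 0.
(D) not euclidean: 0 R 1 and 0 R 4 but not 1 R 4.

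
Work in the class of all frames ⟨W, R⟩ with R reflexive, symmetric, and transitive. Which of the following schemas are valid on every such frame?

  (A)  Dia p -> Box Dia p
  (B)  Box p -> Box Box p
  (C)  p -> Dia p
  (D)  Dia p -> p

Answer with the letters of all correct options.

A, B, C

A relation that is reflexive, symmetric, and transitive is also euclidean and serial.
(A) Dia p -> Box Dia p (axiom 5) characterises the euclidean frames. Every such R is euclidean — valid.
(B) Box p -> Box Box p (axiom 4) characterises the transitive frames. Every such R is transitive — valid.
(C) p -> Dia p (the dual of axiom T) characterises the reflexive frames. Every such R is reflexive — valid.
(D) Dia p -> p (the converse of T) corresponds to R being a subset of the identity. Such an R need not be a subset of the identity, so not valid.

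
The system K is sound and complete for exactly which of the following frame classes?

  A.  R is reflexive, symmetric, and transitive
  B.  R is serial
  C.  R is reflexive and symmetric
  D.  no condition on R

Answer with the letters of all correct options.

D

(A) this class determines S5, not K.
(B) this class determines D, not K.
(C) this class determines B (= KTB), not K.
(D) K is sound and complete for exactly this class.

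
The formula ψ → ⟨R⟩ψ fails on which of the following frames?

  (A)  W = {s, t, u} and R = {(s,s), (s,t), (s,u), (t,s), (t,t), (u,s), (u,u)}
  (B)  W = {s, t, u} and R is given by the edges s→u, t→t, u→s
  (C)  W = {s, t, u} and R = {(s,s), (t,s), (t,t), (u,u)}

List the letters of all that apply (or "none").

B

The schema ψ → ⟨R⟩ψ is the dual of axiom T; it is valid on a frame iff R is reflexive.
(A) R is reflexive (each world relates to itself), so the schema is valid here.
(B) R is not reflexive (not s R s), so the schema fails here.
(C) R is reflexive (each world relates to itself), so the schema is valid here.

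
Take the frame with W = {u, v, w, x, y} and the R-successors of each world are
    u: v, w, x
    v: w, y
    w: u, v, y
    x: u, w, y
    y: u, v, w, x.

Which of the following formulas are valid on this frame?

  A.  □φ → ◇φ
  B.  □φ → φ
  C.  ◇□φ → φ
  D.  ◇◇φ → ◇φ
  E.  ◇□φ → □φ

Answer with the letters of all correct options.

R is not reflexive: not u R u.
R is not symmetric: u R v but not v R u.
R is not transitive: u R v and v R y but not u R y.
R is not euclidean: u R v and u R x but not v R x.
R is serial: every world has an R-successor.
(A) □φ → ◇φ is axiom D; it is valid on a frame exactly when R is serial. R is serial, so valid.
(B) axiom T: valid iff R is reflexive. R is not reflexive — not valid.
(C) ◇□φ → φ is the dual of axiom B, which corresponds to symmetry. R is not symmetric — not valid.
(D) ◇◇φ → ◇φ (the dual of axiom 4) characterises the transitive frames. R is not transitive — not valid.
(E) ◇□φ → □φ is the dual of axiom 5; it is valid on a frame exactly when R is euclidean. R is not euclidean, so not valid.

A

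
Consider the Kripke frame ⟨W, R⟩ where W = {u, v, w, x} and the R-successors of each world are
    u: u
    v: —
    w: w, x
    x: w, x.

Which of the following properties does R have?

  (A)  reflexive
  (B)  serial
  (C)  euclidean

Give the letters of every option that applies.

C

(A) not reflexive: not v R v.
(B) not serial: v has no R-successor.
(C) euclidean: any two R-successors of the same world are R-related.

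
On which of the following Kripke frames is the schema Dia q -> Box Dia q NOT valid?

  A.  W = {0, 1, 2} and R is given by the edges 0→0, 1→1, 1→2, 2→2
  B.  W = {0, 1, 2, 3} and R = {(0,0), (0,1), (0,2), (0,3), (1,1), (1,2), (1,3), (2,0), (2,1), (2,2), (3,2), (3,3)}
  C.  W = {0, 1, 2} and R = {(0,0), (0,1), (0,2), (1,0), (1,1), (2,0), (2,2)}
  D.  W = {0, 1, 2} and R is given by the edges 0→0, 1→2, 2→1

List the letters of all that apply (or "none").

A, B, C, D

The schema Dia q -> Box Dia q is axiom 5; it is valid on a frame iff R is euclidean.
(A) R is not euclidean (1 R 2 and 1 R 1 but not 2 R 1), so the schema fails here.
(B) R is not euclidean (0 R 1 and 0 R 0 but not 1 R 0), so the schema fails here.
(C) R is not euclidean (0 R 1 and 0 R 2 but not 1 R 2), so the schema fails here.
(D) R is not euclidean (1 R 2 and 1 R 2 but not 2 R 2), so the schema fails here.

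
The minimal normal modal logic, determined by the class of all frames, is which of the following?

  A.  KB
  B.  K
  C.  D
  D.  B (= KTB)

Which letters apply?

B

(A) KB is determined by the class of symmetric frames.
(B) K is determined by exactly this class.
(C) D is determined by the class of serial frames.
(D) B (= KTB) is determined by the class of reflexive and symmetric frames.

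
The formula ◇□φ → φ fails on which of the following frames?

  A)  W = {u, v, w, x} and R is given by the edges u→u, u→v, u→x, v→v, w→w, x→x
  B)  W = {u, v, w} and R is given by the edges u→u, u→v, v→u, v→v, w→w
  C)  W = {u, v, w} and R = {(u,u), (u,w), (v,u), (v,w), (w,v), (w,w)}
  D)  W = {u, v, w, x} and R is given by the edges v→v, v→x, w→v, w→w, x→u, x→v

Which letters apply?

A, C, D

The schema ◇□φ → φ is the dual of axiom B; it is valid on a frame iff R is symmetric.
(A) R is not symmetric (u R v but not v R u), so the schema fails here.
(B) R is symmetric (every R-edge is matched by its reverse), so the schema is valid here.
(C) R is not symmetric (u R w but not w R u), so the schema fails here.
(D) R is not symmetric (w R v but not v R w), so the schema fails here.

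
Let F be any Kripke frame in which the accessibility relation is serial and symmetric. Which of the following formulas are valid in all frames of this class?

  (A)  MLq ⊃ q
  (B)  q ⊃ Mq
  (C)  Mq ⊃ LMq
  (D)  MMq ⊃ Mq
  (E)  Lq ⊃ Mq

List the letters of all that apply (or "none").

(A) MLq ⊃ q is the dual of axiom B; it is valid on a frame exactly when R is symmetric. Every such R is symmetric, so valid.
(B) the dual of axiom T: valid iff R is reflexive. Such an R need not be reflexive — not valid.
(C) Mq ⊃ LMq is axiom 5, which corresponds to the euclidean property. Such an R need not be euclidean — not valid.
(D) MMq ⊃ Mq is the dual of axiom 4, which corresponds to transitivity. Such an R need not be transitive — not valid.
(E) Lq ⊃ Mq is axiom D, which corresponds to seriality. Every such R is serial — valid.

A, E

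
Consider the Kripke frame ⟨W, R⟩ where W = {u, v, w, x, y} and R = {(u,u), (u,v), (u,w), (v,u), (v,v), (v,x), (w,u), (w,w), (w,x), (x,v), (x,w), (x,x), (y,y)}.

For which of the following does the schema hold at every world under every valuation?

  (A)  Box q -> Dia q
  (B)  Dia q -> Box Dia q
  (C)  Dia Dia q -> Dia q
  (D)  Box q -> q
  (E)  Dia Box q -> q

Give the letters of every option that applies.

R is reflexive: each world relates to itself.
R is symmetric: every R-edge is matched by its reverse.
R is not transitive: u R v and v R x but not u R x.
R is not euclidean: u R v and u R w but not v R w.
R is serial: every world has an R-successor.
(A) axiom D: valid iff R is serial. R is serial — valid.
(B) axiom 5: valid iff R is euclidean. R is not euclidean — not valid.
(C) Dia Dia q -> Dia q is the dual of axiom 4, which corresponds to transitivity. R is not transitive — not valid.
(D) Box q -> q is axiom T, which corresponds to reflexivity. R is reflexive — valid.
(E) Dia Box q -> q (the dual of axiom B) characterises the symmetric frames. R is symmetric — valid.

A, D, E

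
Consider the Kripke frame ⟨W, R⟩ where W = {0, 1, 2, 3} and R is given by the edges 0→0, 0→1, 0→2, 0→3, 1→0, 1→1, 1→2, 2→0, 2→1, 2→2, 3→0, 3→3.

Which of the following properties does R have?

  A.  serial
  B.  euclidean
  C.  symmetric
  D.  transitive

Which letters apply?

(A) serial: every world has an R-successor.
(B) not euclidean: 0 R 1 and 0 R 3 but not 1 R 3.
(C) symmetric: every R-edge is matched by its reverse.
(D) not transitive: 1 R 0 and 0 R 3 but not 1 R 3.

A, C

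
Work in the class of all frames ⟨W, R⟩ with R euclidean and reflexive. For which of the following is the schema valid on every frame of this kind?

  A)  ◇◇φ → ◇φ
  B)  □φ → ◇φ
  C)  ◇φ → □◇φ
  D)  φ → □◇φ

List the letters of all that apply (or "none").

A, B, C, D

A reflexive euclidean relation is also symmetric (from wRw and wRv the euclidean condition gives vRw) and hence transitive; it is an equivalence relation.
(A) ◇◇φ → ◇φ is the dual of axiom 4, which corresponds to transitivity. Every such R is transitive — valid.
(B) □φ → ◇φ is axiom D; it is valid on a frame exactly when R is serial. Every such R is serial, so valid.
(C) ◇φ → □◇φ is axiom 5, which corresponds to the euclidean property. Every such R is euclidean — valid.
(D) φ → □◇φ is axiom B, which corresponds to symmetry. Every such R is symmetric — valid.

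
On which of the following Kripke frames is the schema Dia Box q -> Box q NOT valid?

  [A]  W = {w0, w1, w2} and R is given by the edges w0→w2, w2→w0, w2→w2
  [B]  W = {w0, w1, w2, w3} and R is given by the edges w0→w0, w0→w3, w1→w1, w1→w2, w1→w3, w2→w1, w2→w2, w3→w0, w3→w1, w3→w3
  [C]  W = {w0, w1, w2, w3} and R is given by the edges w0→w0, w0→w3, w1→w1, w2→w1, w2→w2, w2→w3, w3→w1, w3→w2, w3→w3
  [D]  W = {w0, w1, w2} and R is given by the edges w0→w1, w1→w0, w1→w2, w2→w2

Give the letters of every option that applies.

The schema Dia Box q -> Box q is the dual of axiom 5; it is valid on a frame iff R is euclidean.
(A) R is not euclidean (w2 R w0 and w2 R w0 but not w0 R w0), so the schema fails here.
(B) R is not euclidean (w1 R w2 and w1 R w3 but not w2 R w3), so the schema fails here.
(C) R is not euclidean (w0 R w3 and w0 R w0 but not w3 R w0), so the schema fails here.
(D) R is not euclidean (w1 R w0 and w1 R w2 but not w0 R w2), so the schema fails here.

A, B, C, D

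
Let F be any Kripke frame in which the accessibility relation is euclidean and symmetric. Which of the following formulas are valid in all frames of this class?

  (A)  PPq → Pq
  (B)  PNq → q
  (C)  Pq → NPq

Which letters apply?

A, B, C

A symmetric euclidean relation is transitive (uRv and vRw give vRu by symmetry, then uRw by the euclidean condition, applied at v).
(A) PPq → Pq (the dual of axiom 4) characterises the transitive frames. Every such R is transitive — valid.
(B) PNq → q (the dual of axiom B) characterises the symmetric frames. Every such R is symmetric — valid.
(C) Pq → NPq is axiom 5, which corresponds to the euclidean property. Every such R is euclidean — valid.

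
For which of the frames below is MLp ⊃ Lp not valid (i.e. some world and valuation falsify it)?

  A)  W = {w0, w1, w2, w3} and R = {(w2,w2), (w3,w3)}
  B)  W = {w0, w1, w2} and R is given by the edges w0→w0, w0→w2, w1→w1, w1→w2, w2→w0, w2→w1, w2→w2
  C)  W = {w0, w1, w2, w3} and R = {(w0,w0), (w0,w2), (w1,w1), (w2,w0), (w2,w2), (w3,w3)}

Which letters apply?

B

The schema MLp ⊃ Lp is the dual of axiom 5; it is valid on a frame iff R is euclidean.
(A) R is euclidean (any two R-successors of the same world are R-related), so the schema is valid here.
(B) R is not euclidean (w2 R w0 and w2 R w1 but not w0 R w1), so the schema fails here.
(C) R is euclidean (any two R-successors of the same world are R-related), so the schema is valid here.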